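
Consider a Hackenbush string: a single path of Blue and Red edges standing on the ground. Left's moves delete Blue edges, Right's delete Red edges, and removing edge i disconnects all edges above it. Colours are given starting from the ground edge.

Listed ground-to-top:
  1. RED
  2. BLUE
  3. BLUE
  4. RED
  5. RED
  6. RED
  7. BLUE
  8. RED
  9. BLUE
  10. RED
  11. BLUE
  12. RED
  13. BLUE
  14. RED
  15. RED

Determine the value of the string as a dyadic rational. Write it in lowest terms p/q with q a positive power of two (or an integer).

1 of 15 · R · max L −∞ · min R 0 => -1
2 of 15 · RB · max L -1 · min R 0 => -1/2
3 of 15 · RBB · max L -1/2 · min R 0 => -1/4
4 of 15 · RBBR · max L -1/2 · min R -1/4 => -3/8
5 of 15 · RBBRR · max L -1/2 · min R -3/8 => -7/16
6 of 15 · RBBRRR · max L -1/2 · min R -7/16 => -15/32
7 of 15 · RBBRRRB · max L -15/32 · min R -7/16 => -29/64
8 of 15 · RBBRRRBR · max L -15/32 · min R -29/64 => -59/128
9 of 15 · RBBRRRBRB · max L -59/128 · min R -29/64 => -117/256
10 of 15 · RBBRRRBRBR · max L -59/128 · min R -117/256 => -235/512
11 of 15 · RBBRRRBRBRB · max L -235/512 · min R -117/256 => -469/1024
12 of 15 · RBBRRRBRBRBR · max L -235/512 · min R -469/1024 => -939/2048
13 of 15 · RBBRRRBRBRBRB · max L -939/2048 · min R -469/1024 => -1877/4096
14 of 15 · RBBRRRBRBRBRBR · max L -939/2048 · min R -1877/4096 => -3755/8192
15 of 15 · RBBRRRBRBRBRBRR · max L -939/2048 · min R -3755/8192 => -7511/16384

-7511/16384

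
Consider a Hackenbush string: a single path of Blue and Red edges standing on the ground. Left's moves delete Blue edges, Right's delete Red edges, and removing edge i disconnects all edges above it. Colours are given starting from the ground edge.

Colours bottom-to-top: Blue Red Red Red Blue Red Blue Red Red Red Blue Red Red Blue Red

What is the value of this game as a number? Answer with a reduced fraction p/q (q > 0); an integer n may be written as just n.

2597/16384

Prefix values for Blue Red Red Red Blue Red Blue Red Red Red Blue Red Red Blue Red via {L|R} + simplicity:
1 of 15 · B · max L 0 · min R +∞ → 1
2 of 15 · BR · max L 0 · min R 1 → 1/2
3 of 15 · BRR · max L 0 · min R 1/2 → 1/4
4 of 15 · BRRR · max L 0 · min R 1/4 → 1/8
5 of 15 · BRRRB · max L 1/8 · min R 1/4 → 3/16
6 of 15 · BRRRBR · max L 1/8 · min R 3/16 → 5/32
7 of 15 · BRRRBRB · max L 5/32 · min R 3/16 → 11/64
8 of 15 · BRRRBRBR · max L 5/32 · min R 11/64 → 21/128
9 of 15 · BRRRBRBRR · max L 5/32 · min R 21/128 → 41/256
10 of 15 · BRRRBRBRRR · max L 5/32 · min R 41/256 → 81/512
11 of 15 · BRRRBRBRRRB · max L 81/512 · min R 41/256 → 163/1024
12 of 15 · BRRRBRBRRRBR · max L 81/512 · min R 163/1024 → 325/2048
13 of 15 · BRRRBRBRRRBRR · max L 81/512 · min R 325/2048 → 649/4096
14 of 15 · BRRRBRBRRRBRRB · max L 649/4096 · min R 325/2048 → 1299/8192
15 of 15 · BRRRBRBRRRBRRBR · max L 649/4096 · min R 1299/8192 → 2597/16384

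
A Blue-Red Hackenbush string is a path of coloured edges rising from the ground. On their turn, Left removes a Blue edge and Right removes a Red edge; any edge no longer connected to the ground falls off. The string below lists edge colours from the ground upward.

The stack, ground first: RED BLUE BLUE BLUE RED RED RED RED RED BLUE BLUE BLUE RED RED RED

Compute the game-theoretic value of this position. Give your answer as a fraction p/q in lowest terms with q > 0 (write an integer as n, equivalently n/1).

step 1: add RED to get R; options L={ · } R={ 0 } → -1
step 2: add BLUE to get RB; options L={ -1 } R={ 0 } → -1/2
step 3: add BLUE to get RBB; options L={ -1, -1/2 } R={ 0 } → -1/4
step 4: add BLUE to get RBBB; options L={ -1, -1/2, -1/4 } R={ 0 } → -1/8
step 5: add RED to get RBBBR; options L={ -1, -1/2, -1/4 } R={ -1/8, 0 } → -3/16
step 6: add RED to get RBBBRR; options L={ -1, -1/2, -1/4 } R={ -3/16, -1/8, 0 } → -7/32
step 7: add RED to get RBBBRRR; options L={ -1, -1/2, -1/4 } R={ -7/32, -3/16, -1/8, 0 } → -15/64
step 8: add RED to get RBBBRRRR; options L={ -1, -1/2, -1/4 } R={ -15/64, -7/32, -3/16, -1/8, 0 } → -31/128
step 9: add RED to get RBBBRRRRR; options L={ -1, -1/2, -1/4 } R={ -31/128, -15/64, -7/32, -3/16, -1/8, 0 } → -63/256
step 10: add BLUE to get RBBBRRRRRB; options L={ -1, -1/2, -1/4, -63/256 } R={ -31/128, -15/64, -7/32, -3/16, -1/8, 0 } → -125/512
step 11: add BLUE to get RBBBRRRRRBB; options L={ -1, -1/2, -1/4, -63/256, -125/512 } R={ -31/128, -15/64, -7/32, -3/16, -1/8, 0 } → -249/1024
step 12: add BLUE to get RBBBRRRRRBBB; options L={ -1, -1/2, -1/4, -63/256, -125/512, -249/1024 } R={ -31/128, -15/64, -7/32, -3/16, -1/8, 0 } → -497/2048
step 13: add RED to get RBBBRRRRRBBBR; options L={ -1, -1/2, -1/4, -63/256, -125/512, -249/1024 } R={ -497/2048, -31/128, -15/64, -7/32, -3/16, -1/8, 0 } → -995/4096
step 14: add RED to get RBBBRRRRRBBBRR; options L={ -1, -1/2, -1/4, -63/256, -125/512, -249/1024 } R={ -995/4096, -497/2048, -31/128, -15/64, -7/32, -3/16, -1/8, 0 } → -1991/8192
step 15: add RED to get RBBBRRRRRBBBRRR; options L={ -1, -1/2, -1/4, -63/256, -125/512, -249/1024 } R={ -1991/8192, -995/4096, -497/2048, -31/128, -15/64, -7/32, -3/16, -1/8, 0 } → -3983/16384

-3983/16384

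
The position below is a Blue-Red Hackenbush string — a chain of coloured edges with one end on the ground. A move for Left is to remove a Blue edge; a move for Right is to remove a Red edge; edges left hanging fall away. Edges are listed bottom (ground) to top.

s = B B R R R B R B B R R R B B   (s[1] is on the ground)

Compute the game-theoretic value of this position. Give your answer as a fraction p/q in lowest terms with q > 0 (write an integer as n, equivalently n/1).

4807/4096

1 of 14 · B · max L 0 · min R +∞ => 1
2 of 14 · BB · max L 1 · min R +∞ => 2
3 of 14 · BBR · max L 1 · min R 2 => 3/2
4 of 14 · BBRR · max L 1 · min R 3/2 => 5/4
5 of 14 · BBRRR · max L 1 · min R 5/4 => 9/8
6 of 14 · BBRRRB · max L 9/8 · min R 5/4 => 19/16
7 of 14 · BBRRRBR · max L 9/8 · min R 19/16 => 37/32
8 of 14 · BBRRRBRB · max L 37/32 · min R 19/16 => 75/64
9 of 14 · BBRRRBRBB · max L 75/64 · min R 19/16 => 151/128
10 of 14 · BBRRRBRBBR · max L 75/64 · min R 151/128 => 301/256
11 of 14 · BBRRRBRBBRR · max L 75/64 · min R 301/256 => 601/512
12 of 14 · BBRRRBRBBRRR · max L 75/64 · min R 601/512 => 1201/1024
13 of 14 · BBRRRBRBBRRRB · max L 1201/1024 · min R 601/512 => 2403/2048
14 of 14 · BBRRRBRBBRRRBB · max L 2403/2048 · min R 601/512 => 4807/4096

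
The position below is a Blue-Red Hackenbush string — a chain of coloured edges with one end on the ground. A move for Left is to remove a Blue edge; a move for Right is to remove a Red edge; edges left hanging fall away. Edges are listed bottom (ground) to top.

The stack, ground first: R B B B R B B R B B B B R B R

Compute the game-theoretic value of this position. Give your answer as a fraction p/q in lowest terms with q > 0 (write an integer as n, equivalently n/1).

-2315/16384

Recurse on prefixes of the 15-edge string R B B B R B B R B B B B R B R:
g(R) = { none | 0 } => -1
g(RB) = { -1 | 0 } => -1/2
g(RBB) = { -1, -1/2 | 0 } => -1/4
g(RBBB) = { -1, -1/2, -1/4 | 0 } => -1/8
g(RBBBR) = { -1, -1/2, -1/4 | -1/8, 0 } => -3/16
g(RBBBRB) = { -1, -1/2, -1/4, -3/16 | -1/8, 0 } => -5/32
g(RBBBRBB) = { -1, -1/2, -1/4, -3/16, -5/32 | -1/8, 0 } => -9/64
g(RBBBRBBR) = { -1, -1/2, -1/4, -3/16, -5/32 | -9/64, -1/8, 0 } => -19/128
g(RBBBRBBRB) = { -1, -1/2, -1/4, -3/16, -5/32, -19/128 | -9/64, -1/8, 0 } => -37/256
g(RBBBRBBRBB) = { -1, -1/2, -1/4, -3/16, -5/32, -19/128, -37/256 | -9/64, -1/8, 0 } => -73/512
g(RBBBRBBRBBB) = { -1, -1/2, -1/4, -3/16, -5/32, -19/128, -37/256, -73/512 | -9/64, -1/8, 0 } => -145/1024
g(RBBBRBBRBBBB) = { -1, -1/2, -1/4, -3/16, -5/32, -19/128, -37/256, -73/512, -145/1024 | -9/64, -1/8, 0 } => -289/2048
g(RBBBRBBRBBBBR) = { -1, -1/2, -1/4, -3/16, -5/32, -19/128, -37/256, -73/512, -145/1024 | -289/2048, -9/64, -1/8, 0 } => -579/4096
g(RBBBRBBRBBBBRB) = { -1, -1/2, -1/4, -3/16, -5/32, -19/128, -37/256, -73/512, -145/1024, -579/4096 | -289/2048, -9/64, -1/8, 0 } => -1157/8192
g(RBBBRBBRBBBBRBR) = { -1, -1/2, -1/4, -3/16, -5/32, -19/128, -37/256, -73/512, -145/1024, -579/4096 | -1157/8192, -289/2048, -9/64, -1/8, 0 } => -2315/16384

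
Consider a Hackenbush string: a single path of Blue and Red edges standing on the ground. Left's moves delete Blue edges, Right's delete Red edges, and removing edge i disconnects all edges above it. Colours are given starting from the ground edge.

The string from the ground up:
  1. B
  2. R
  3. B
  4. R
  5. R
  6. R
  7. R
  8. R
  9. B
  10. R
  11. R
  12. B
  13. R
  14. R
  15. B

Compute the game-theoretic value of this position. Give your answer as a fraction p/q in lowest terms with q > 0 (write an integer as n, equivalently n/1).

8339/16384

B: Left { 0 }, Right { (no moves) } → simplest 1
BR: Left { 0 }, Right { 1 } → simplest 1/2
BRB: Left { 0,1/2 }, Right { 1 } → simplest 3/4
BRBR: Left { 0,1/2 }, Right { 3/4,1 } → simplest 5/8
BRBRR: Left { 0,1/2 }, Right { 5/8,3/4,1 } → simplest 9/16
BRBRRR: Left { 0,1/2 }, Right { 9/16,5/8,3/4,1 } → simplest 17/32
BRBRRRR: Left { 0,1/2 }, Right { 17/32,9/16,5/8,3/4,1 } → simplest 33/64
BRBRRRRR: Left { 0,1/2 }, Right { 33/64,17/32,9/16,5/8,3/4,1 } → simplest 65/128
BRBRRRRRB: Left { 0,1/2,65/128 }, Right { 33/64,17/32,9/16,5/8,3/4,1 } → simplest 131/256
BRBRRRRRBR: Left { 0,1/2,65/128 }, Right { 131/256,33/64,17/32,9/16,5/8,3/4,1 } → simplest 261/512
BRBRRRRRBRR: Left { 0,1/2,65/128 }, Right { 261/512,131/256,33/64,17/32,9/16,5/8,3/4,1 } → simplest 521/1024
BRBRRRRRBRRB: Left { 0,1/2,65/128,521/1024 }, Right { 261/512,131/256,33/64,17/32,9/16,5/8,3/4,1 } → simplest 1043/2048
BRBRRRRRBRRBR: Left { 0,1/2,65/128,521/1024 }, Right { 1043/2048,261/512,131/256,33/64,17/32,9/16,5/8,3/4,1 } → simplest 2085/4096
BRBRRRRRBRRBRR: Left { 0,1/2,65/128,521/1024 }, Right { 2085/4096,1043/2048,261/512,131/256,33/64,17/32,9/16,5/8,3/4,1 } → simplest 4169/8192
BRBRRRRRBRRBRRB: Left { 0,1/2,65/128,521/1024,4169/8192 }, Right { 2085/4096,1043/2048,261/512,131/256,33/64,17/32,9/16,5/8,3/4,1 } → simplest 8339/16384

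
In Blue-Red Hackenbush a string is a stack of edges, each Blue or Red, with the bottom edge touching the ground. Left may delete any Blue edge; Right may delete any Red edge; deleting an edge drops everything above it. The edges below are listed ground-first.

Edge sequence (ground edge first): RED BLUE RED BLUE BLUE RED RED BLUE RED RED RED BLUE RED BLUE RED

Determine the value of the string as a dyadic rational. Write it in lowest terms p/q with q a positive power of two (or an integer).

val(R) = { — | 0 } => -1
val(RB) = { -1 | 0 } => -1/2
val(RBR) = { -1 | -1/2, 0 } => -3/4
val(RBRB) = { -1, -3/4 | -1/2, 0 } => -5/8
val(RBRBB) = { -1, -3/4, -5/8 | -1/2, 0 } => -9/16
val(RBRBBR) = { -1, -3/4, -5/8 | -9/16, -1/2, 0 } => -19/32
val(RBRBBRR) = { -1, -3/4, -5/8 | -19/32, -9/16, -1/2, 0 } => -39/64
val(RBRBBRRB) = { -1, -3/4, -5/8, -39/64 | -19/32, -9/16, -1/2, 0 } => -77/128
val(RBRBBRRBR) = { -1, -3/4, -5/8, -39/64 | -77/128, -19/32, -9/16, -1/2, 0 } => -155/256
val(RBRBBRRBRR) = { -1, -3/4, -5/8, -39/64 | -155/256, -77/128, -19/32, -9/16, -1/2, 0 } => -311/512
val(RBRBBRRBRRR) = { -1, -3/4, -5/8, -39/64 | -311/512, -155/256, -77/128, -19/32, -9/16, -1/2, 0 } => -623/1024
val(RBRBBRRBRRRB) = { -1, -3/4, -5/8, -39/64, -623/1024 | -311/512, -155/256, -77/128, -19/32, -9/16, -1/2, 0 } => -1245/2048
val(RBRBBRRBRRRBR) = { -1, -3/4, -5/8, -39/64, -623/1024 | -1245/2048, -311/512, -155/256, -77/128, -19/32, -9/16, -1/2, 0 } => -2491/4096
val(RBRBBRRBRRRBRB) = { -1, -3/4, -5/8, -39/64, -623/1024, -2491/4096 | -1245/2048, -311/512, -155/256, -77/128, -19/32, -9/16, -1/2, 0 } => -4981/8192
val(RBRBBRRBRRRBRBR) = { -1, -3/4, -5/8, -39/64, -623/1024, -2491/4096 | -4981/8192, -1245/2048, -311/512, -155/256, -77/128, -19/32, -9/16, -1/2, 0 } => -9963/16384

-9963/16384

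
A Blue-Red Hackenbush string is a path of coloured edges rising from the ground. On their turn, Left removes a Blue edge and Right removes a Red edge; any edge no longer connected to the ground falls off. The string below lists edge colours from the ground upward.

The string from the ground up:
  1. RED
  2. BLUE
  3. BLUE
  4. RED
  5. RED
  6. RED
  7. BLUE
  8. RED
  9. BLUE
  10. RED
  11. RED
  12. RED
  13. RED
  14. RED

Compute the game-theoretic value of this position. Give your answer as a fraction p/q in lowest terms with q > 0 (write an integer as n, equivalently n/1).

-3775/8192

Prefix values for RED BLUE BLUE RED RED RED BLUE RED BLUE RED RED RED RED RED via {L|R} + simplicity:
R: Left { none }, Right { 0 } = simplest -1
RB: Left { -1 }, Right { 0 } = simplest -1/2
RBB: Left { -1, -1/2 }, Right { 0 } = simplest -1/4
RBBR: Left { -1, -1/2 }, Right { -1/4, 0 } = simplest -3/8
RBBRR: Left { -1, -1/2 }, Right { -3/8, -1/4, 0 } = simplest -7/16
RBBRRR: Left { -1, -1/2 }, Right { -7/16, -3/8, -1/4, 0 } = simplest -15/32
RBBRRRB: Left { -1, -1/2, -15/32 }, Right { -7/16, -3/8, -1/4, 0 } = simplest -29/64
RBBRRRBR: Left { -1, -1/2, -15/32 }, Right { -29/64, -7/16, -3/8, -1/4, 0 } = simplest -59/128
RBBRRRBRB: Left { -1, -1/2, -15/32, -59/128 }, Right { -29/64, -7/16, -3/8, -1/4, 0 } = simplest -117/256
RBBRRRBRBR: Left { -1, -1/2, -15/32, -59/128 }, Right { -117/256, -29/64, -7/16, -3/8, -1/4, 0 } = simplest -235/512
RBBRRRBRBRR: Left { -1, -1/2, -15/32, -59/128 }, Right { -235/512, -117/256, -29/64, -7/16, -3/8, -1/4, 0 } = simplest -471/1024
RBBRRRBRBRRR: Left { -1, -1/2, -15/32, -59/128 }, Right { -471/1024, -235/512, -117/256, -29/64, -7/16, -3/8, -1/4, 0 } = simplest -943/2048
RBBRRRBRBRRRR: Left { -1, -1/2, -15/32, -59/128 }, Right { -943/2048, -471/1024, -235/512, -117/256, -29/64, -7/16, -3/8, -1/4, 0 } = simplest -1887/4096
RBBRRRBRBRRRRR: Left { -1, -1/2, -15/32, -59/128 }, Right { -1887/4096, -943/2048, -471/1024, -235/512, -117/256, -29/64, -7/16, -3/8, -1/4, 0 } = simplest -3775/8192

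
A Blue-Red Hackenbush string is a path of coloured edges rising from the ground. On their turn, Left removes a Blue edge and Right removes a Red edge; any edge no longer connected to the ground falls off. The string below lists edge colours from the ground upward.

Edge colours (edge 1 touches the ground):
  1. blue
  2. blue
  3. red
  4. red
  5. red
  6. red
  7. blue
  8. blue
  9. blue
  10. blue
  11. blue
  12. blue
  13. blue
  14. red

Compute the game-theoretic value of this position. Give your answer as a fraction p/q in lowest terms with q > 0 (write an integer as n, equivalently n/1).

4605/4096

Recurse on prefixes of the 14-edge string blue blue red red red red blue blue blue blue blue blue blue red:
1 of 14 · b · max L 0 · min R +∞ -> 1
2 of 14 · bb · max L 1 · min R +∞ -> 2
3 of 14 · bbr · max L 1 · min R 2 -> 3/2
4 of 14 · bbrr · max L 1 · min R 3/2 -> 5/4
5 of 14 · bbrrr · max L 1 · min R 5/4 -> 9/8
6 of 14 · bbrrrr · max L 1 · min R 9/8 -> 17/16
7 of 14 · bbrrrrb · max L 17/16 · min R 9/8 -> 35/32
8 of 14 · bbrrrrbb · max L 35/32 · min R 9/8 -> 71/64
9 of 14 · bbrrrrbbb · max L 71/64 · min R 9/8 -> 143/128
10 of 14 · bbrrrrbbbb · max L 143/128 · min R 9/8 -> 287/256
11 of 14 · bbrrrrbbbbb · max L 287/256 · min R 9/8 -> 575/512
12 of 14 · bbrrrrbbbbbb · max L 575/512 · min R 9/8 -> 1151/1024
13 of 14 · bbrrrrbbbbbbb · max L 1151/1024 · min R 9/8 -> 2303/2048
14 of 14 · bbrrrrbbbbbbbr · max L 1151/1024 · min R 2303/2048 -> 4605/4096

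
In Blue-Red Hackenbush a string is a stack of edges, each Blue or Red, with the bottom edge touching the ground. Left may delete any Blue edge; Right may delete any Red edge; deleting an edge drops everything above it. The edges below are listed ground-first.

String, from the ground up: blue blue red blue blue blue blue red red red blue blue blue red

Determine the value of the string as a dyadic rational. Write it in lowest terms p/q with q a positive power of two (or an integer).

7965/4096

Build v(s[:k]) for k = 1..14, string s = blue blue red blue blue blue blue red red red blue blue blue red.
v_1 [b]  L=[0]  R=[(no moves)]  — 1
v_2 [bb]  L=[0 1]  R=[(no moves)]  — 2
v_3 [bbr]  L=[0 1]  R=[2]  — 3/2
v_4 [bbrb]  L=[0 1 3/2]  R=[2]  — 7/4
v_5 [bbrbb]  L=[0 1 3/2 7/4]  R=[2]  — 15/8
v_6 [bbrbbb]  L=[0 1 3/2 7/4 15/8]  R=[2]  — 31/16
v_7 [bbrbbbb]  L=[0 1 3/2 7/4 15/8 31/16]  R=[2]  — 63/32
v_8 [bbrbbbbr]  L=[0 1 3/2 7/4 15/8 31/16]  R=[63/32 2]  — 125/64
v_9 [bbrbbbbrr]  L=[0 1 3/2 7/4 15/8 31/16]  R=[125/64 63/32 2]  — 249/128
v_10 [bbrbbbbrrr]  L=[0 1 3/2 7/4 15/8 31/16]  R=[249/128 125/64 63/32 2]  — 497/256
v_11 [bbrbbbbrrrb]  L=[0 1 3/2 7/4 15/8 31/16 497/256]  R=[249/128 125/64 63/32 2]  — 995/512
v_12 [bbrbbbbrrrbb]  L=[0 1 3/2 7/4 15/8 31/16 497/256 995/512]  R=[249/128 125/64 63/32 2]  — 1991/1024
v_13 [bbrbbbbrrrbbb]  L=[0 1 3/2 7/4 15/8 31/16 497/256 995/512 1991/1024]  R=[249/128 125/64 63/32 2]  — 3983/2048
v_14 [bbrbbbbrrrbbbr]  L=[0 1 3/2 7/4 15/8 31/16 497/256 995/512 1991/1024]  R=[3983/2048 249/128 125/64 63/32 2]  — 7965/4096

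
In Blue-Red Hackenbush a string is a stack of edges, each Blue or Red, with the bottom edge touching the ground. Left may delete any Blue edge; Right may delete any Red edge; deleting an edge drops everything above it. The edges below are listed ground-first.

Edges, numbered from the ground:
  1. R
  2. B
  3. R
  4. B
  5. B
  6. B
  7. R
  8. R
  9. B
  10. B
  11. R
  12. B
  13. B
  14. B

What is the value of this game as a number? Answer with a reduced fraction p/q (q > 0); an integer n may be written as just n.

-4497/8192

val_1 [R]  L=[(no moves)]  R=[0]  => -1
val_2 [RB]  L=[-1]  R=[0]  => -1/2
val_3 [RBR]  L=[-1]  R=[-1/2; 0]  => -3/4
val_4 [RBRB]  L=[-1; -3/4]  R=[-1/2; 0]  => -5/8
val_5 [RBRBB]  L=[-1; -3/4; -5/8]  R=[-1/2; 0]  => -9/16
val_6 [RBRBBB]  L=[-1; -3/4; -5/8; -9/16]  R=[-1/2; 0]  => -17/32
val_7 [RBRBBBR]  L=[-1; -3/4; -5/8; -9/16]  R=[-17/32; -1/2; 0]  => -35/64
val_8 [RBRBBBRR]  L=[-1; -3/4; -5/8; -9/16]  R=[-35/64; -17/32; -1/2; 0]  => -71/128
val_9 [RBRBBBRRB]  L=[-1; -3/4; -5/8; -9/16; -71/128]  R=[-35/64; -17/32; -1/2; 0]  => -141/256
val_10 [RBRBBBRRBB]  L=[-1; -3/4; -5/8; -9/16; -71/128; -141/256]  R=[-35/64; -17/32; -1/2; 0]  => -281/512
val_11 [RBRBBBRRBBR]  L=[-1; -3/4; -5/8; -9/16; -71/128; -141/256]  R=[-281/512; -35/64; -17/32; -1/2; 0]  => -563/1024
val_12 [RBRBBBRRBBRB]  L=[-1; -3/4; -5/8; -9/16; -71/128; -141/256; -563/1024]  R=[-281/512; -35/64; -17/32; -1/2; 0]  => -1125/2048
val_13 [RBRBBBRRBBRBB]  L=[-1; -3/4; -5/8; -9/16; -71/128; -141/256; -563/1024; -1125/2048]  R=[-281/512; -35/64; -17/32; -1/2; 0]  => -2249/4096
val_14 [RBRBBBRRBBRBBB]  L=[-1; -3/4; -5/8; -9/16; -71/128; -141/256; -563/1024; -1125/2048; -2249/4096]  R=[-281/512; -35/64; -17/32; -1/2; 0]  => -4497/8192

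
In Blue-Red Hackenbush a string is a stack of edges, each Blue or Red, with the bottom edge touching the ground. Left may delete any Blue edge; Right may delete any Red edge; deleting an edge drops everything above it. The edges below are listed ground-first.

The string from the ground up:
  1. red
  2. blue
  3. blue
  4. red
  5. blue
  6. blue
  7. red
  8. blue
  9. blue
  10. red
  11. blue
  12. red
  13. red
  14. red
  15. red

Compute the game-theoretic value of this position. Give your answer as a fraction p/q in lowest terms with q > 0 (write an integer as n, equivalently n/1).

-4703/16384

v(r) = { — | 0 } so -1
v(rb) = { -1 | 0 } so -1/2
v(rbb) = { -1 -1/2 | 0 } so -1/4
v(rbbr) = { -1 -1/2 | -1/4 0 } so -3/8
v(rbbrb) = { -1 -1/2 -3/8 | -1/4 0 } so -5/16
v(rbbrbb) = { -1 -1/2 -3/8 -5/16 | -1/4 0 } so -9/32
v(rbbrbbr) = { -1 -1/2 -3/8 -5/16 | -9/32 -1/4 0 } so -19/64
v(rbbrbbrb) = { -1 -1/2 -3/8 -5/16 -19/64 | -9/32 -1/4 0 } so -37/128
v(rbbrbbrbb) = { -1 -1/2 -3/8 -5/16 -19/64 -37/128 | -9/32 -1/4 0 } so -73/256
v(rbbrbbrbbr) = { -1 -1/2 -3/8 -5/16 -19/64 -37/128 | -73/256 -9/32 -1/4 0 } so -147/512
v(rbbrbbrbbrb) = { -1 -1/2 -3/8 -5/16 -19/64 -37/128 -147/512 | -73/256 -9/32 -1/4 0 } so -293/1024
v(rbbrbbrbbrbr) = { -1 -1/2 -3/8 -5/16 -19/64 -37/128 -147/512 | -293/1024 -73/256 -9/32 -1/4 0 } so -587/2048
v(rbbrbbrbbrbrr) = { -1 -1/2 -3/8 -5/16 -19/64 -37/128 -147/512 | -587/2048 -293/1024 -73/256 -9/32 -1/4 0 } so -1175/4096
v(rbbrbbrbbrbrrr) = { -1 -1/2 -3/8 -5/16 -19/64 -37/128 -147/512 | -1175/4096 -587/2048 -293/1024 -73/256 -9/32 -1/4 0 } so -2351/8192
v(rbbrbbrbbrbrrrr) = { -1 -1/2 -3/8 -5/16 -19/64 -37/128 -147/512 | -2351/8192 -1175/4096 -587/2048 -293/1024 -73/256 -9/32 -1/4 0 } so -4703/16384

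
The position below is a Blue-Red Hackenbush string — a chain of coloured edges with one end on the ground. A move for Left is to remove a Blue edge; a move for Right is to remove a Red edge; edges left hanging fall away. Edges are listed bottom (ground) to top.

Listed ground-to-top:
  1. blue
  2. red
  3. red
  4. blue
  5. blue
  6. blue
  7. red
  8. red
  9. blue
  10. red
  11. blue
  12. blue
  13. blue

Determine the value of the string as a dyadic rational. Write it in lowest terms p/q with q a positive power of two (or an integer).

Prefix values for blue red red blue blue blue red red blue red blue blue blue via {L|R} + simplicity:
val(b) = { 0 | (no moves) } gives 1
val(br) = { 0 | 1 } gives 1/2
val(brr) = { 0 | 1/2, 1 } gives 1/4
val(brrb) = { 0, 1/4 | 1/2, 1 } gives 3/8
val(brrbb) = { 0, 1/4, 3/8 | 1/2, 1 } gives 7/16
val(brrbbb) = { 0, 1/4, 3/8, 7/16 | 1/2, 1 } gives 15/32
val(brrbbbr) = { 0, 1/4, 3/8, 7/16 | 15/32, 1/2, 1 } gives 29/64
val(brrbbbrr) = { 0, 1/4, 3/8, 7/16 | 29/64, 15/32, 1/2, 1 } gives 57/128
val(brrbbbrrb) = { 0, 1/4, 3/8, 7/16, 57/128 | 29/64, 15/32, 1/2, 1 } gives 115/256
val(brrbbbrrbr) = { 0, 1/4, 3/8, 7/16, 57/128 | 115/256, 29/64, 15/32, 1/2, 1 } gives 229/512
val(brrbbbrrbrb) = { 0, 1/4, 3/8, 7/16, 57/128, 229/512 | 115/256, 29/64, 15/32, 1/2, 1 } gives 459/1024
val(brrbbbrrbrbb) = { 0, 1/4, 3/8, 7/16, 57/128, 229/512, 459/1024 | 115/256, 29/64, 15/32, 1/2, 1 } gives 919/2048
val(brrbbbrrbrbbb) = { 0, 1/4, 3/8, 7/16, 57/128, 229/512, 459/1024, 919/2048 | 115/256, 29/64, 15/32, 1/2, 1 } gives 1839/4096

1839/4096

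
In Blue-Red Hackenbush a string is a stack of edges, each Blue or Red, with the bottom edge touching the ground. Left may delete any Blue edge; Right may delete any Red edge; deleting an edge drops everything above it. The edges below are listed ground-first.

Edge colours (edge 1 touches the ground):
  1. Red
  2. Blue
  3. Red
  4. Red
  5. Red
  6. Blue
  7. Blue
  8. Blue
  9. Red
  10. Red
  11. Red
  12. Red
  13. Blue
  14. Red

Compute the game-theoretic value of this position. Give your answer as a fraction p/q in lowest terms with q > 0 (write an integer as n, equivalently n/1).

R: Left { — }, Right { 0 } => simplest -1
RB: Left { -1 }, Right { 0 } => simplest -1/2
RBR: Left { -1 }, Right { -1/2,0 } => simplest -3/4
RBRR: Left { -1 }, Right { -3/4,-1/2,0 } => simplest -7/8
RBRRR: Left { -1 }, Right { -7/8,-3/4,-1/2,0 } => simplest -15/16
RBRRRB: Left { -1,-15/16 }, Right { -7/8,-3/4,-1/2,0 } => simplest -29/32
RBRRRBB: Left { -1,-15/16,-29/32 }, Right { -7/8,-3/4,-1/2,0 } => simplest -57/64
RBRRRBBB: Left { -1,-15/16,-29/32,-57/64 }, Right { -7/8,-3/4,-1/2,0 } => simplest -113/128
RBRRRBBBR: Left { -1,-15/16,-29/32,-57/64 }, Right { -113/128,-7/8,-3/4,-1/2,0 } => simplest -227/256
RBRRRBBBRR: Left { -1,-15/16,-29/32,-57/64 }, Right { -227/256,-113/128,-7/8,-3/4,-1/2,0 } => simplest -455/512
RBRRRBBBRRR: Left { -1,-15/16,-29/32,-57/64 }, Right { -455/512,-227/256,-113/128,-7/8,-3/4,-1/2,0 } => simplest -911/1024
RBRRRBBBRRRR: Left { -1,-15/16,-29/32,-57/64 }, Right { -911/1024,-455/512,-227/256,-113/128,-7/8,-3/4,-1/2,0 } => simplest -1823/2048
RBRRRBBBRRRRB: Left { -1,-15/16,-29/32,-57/64,-1823/2048 }, Right { -911/1024,-455/512,-227/256,-113/128,-7/8,-3/4,-1/2,0 } => simplest -3645/4096
RBRRRBBBRRRRBR: Left { -1,-15/16,-29/32,-57/64,-1823/2048 }, Right { -3645/4096,-911/1024,-455/512,-227/256,-113/128,-7/8,-3/4,-1/2,0 } => simplest -7291/8192

-7291/8192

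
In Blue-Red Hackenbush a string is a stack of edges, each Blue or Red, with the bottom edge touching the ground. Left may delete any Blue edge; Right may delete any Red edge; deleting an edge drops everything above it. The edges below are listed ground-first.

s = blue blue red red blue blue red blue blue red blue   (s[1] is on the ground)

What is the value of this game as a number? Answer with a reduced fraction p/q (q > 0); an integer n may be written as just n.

Prefix values for blue blue red red blue blue red blue blue red blue via {L|R} + simplicity:
value(b) = { 0 | — } — 1
value(bb) = { 0 1 | — } — 2
value(bbr) = { 0 1 | 2 } — 3/2
value(bbrr) = { 0 1 | 3/2 2 } — 5/4
value(bbrrb) = { 0 1 5/4 | 3/2 2 } — 11/8
value(bbrrbb) = { 0 1 5/4 11/8 | 3/2 2 } — 23/16
value(bbrrbbr) = { 0 1 5/4 11/8 | 23/16 3/2 2 } — 45/32
value(bbrrbbrb) = { 0 1 5/4 11/8 45/32 | 23/16 3/2 2 } — 91/64
value(bbrrbbrbb) = { 0 1 5/4 11/8 45/32 91/64 | 23/16 3/2 2 } — 183/128
value(bbrrbbrbbr) = { 0 1 5/4 11/8 45/32 91/64 | 183/128 23/16 3/2 2 } — 365/256
value(bbrrbbrbbrb) = { 0 1 5/4 11/8 45/32 91/64 365/256 | 183/128 23/16 3/2 2 } — 731/512

731/512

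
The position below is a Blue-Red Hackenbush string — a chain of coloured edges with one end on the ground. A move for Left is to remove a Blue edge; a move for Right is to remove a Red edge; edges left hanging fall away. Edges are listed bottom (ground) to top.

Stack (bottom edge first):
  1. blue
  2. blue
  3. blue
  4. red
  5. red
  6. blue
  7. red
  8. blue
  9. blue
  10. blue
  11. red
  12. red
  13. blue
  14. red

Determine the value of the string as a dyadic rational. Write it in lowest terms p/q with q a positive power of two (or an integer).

Prefix values for blue blue blue red red blue red blue blue blue red red blue red via {L|R} + simplicity:
v_1 [b]  L=[0]  R=[]  — 1
v_2 [bb]  L=[0,1]  R=[]  — 2
v_3 [bbb]  L=[0,1,2]  R=[]  — 3
v_4 [bbbr]  L=[0,1,2]  R=[3]  — 5/2
v_5 [bbbrr]  L=[0,1,2]  R=[5/2,3]  — 9/4
v_6 [bbbrrb]  L=[0,1,2,9/4]  R=[5/2,3]  — 19/8
v_7 [bbbrrbr]  L=[0,1,2,9/4]  R=[19/8,5/2,3]  — 37/16
v_8 [bbbrrbrb]  L=[0,1,2,9/4,37/16]  R=[19/8,5/2,3]  — 75/32
v_9 [bbbrrbrbb]  L=[0,1,2,9/4,37/16,75/32]  R=[19/8,5/2,3]  — 151/64
v_10 [bbbrrbrbbb]  L=[0,1,2,9/4,37/16,75/32,151/64]  R=[19/8,5/2,3]  — 303/128
v_11 [bbbrrbrbbbr]  L=[0,1,2,9/4,37/16,75/32,151/64]  R=[303/128,19/8,5/2,3]  — 605/256
v_12 [bbbrrbrbbbrr]  L=[0,1,2,9/4,37/16,75/32,151/64]  R=[605/256,303/128,19/8,5/2,3]  — 1209/512
v_13 [bbbrrbrbbbrrb]  L=[0,1,2,9/4,37/16,75/32,151/64,1209/512]  R=[605/256,303/128,19/8,5/2,3]  — 2419/1024
v_14 [bbbrrbrbbbrrbr]  L=[0,1,2,9/4,37/16,75/32,151/64,1209/512]  R=[2419/1024,605/256,303/128,19/8,5/2,3]  — 4837/2048

4837/2048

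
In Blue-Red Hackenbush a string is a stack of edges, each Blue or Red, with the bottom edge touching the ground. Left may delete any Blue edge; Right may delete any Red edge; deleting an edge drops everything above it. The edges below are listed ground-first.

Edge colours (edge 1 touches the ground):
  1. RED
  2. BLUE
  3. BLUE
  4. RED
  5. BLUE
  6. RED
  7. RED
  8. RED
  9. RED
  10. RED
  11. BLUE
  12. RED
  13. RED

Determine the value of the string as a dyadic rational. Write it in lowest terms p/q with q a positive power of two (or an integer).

-1527/4096

Build G(s[:k]) for k = 1..13, string s = RED BLUE BLUE RED BLUE RED RED RED RED RED BLUE RED RED.
G(R) = { — | 0 } → -1
G(RB) = { -1 | 0 } → -1/2
G(RBB) = { -1; -1/2 | 0 } → -1/4
G(RBBR) = { -1; -1/2 | -1/4; 0 } → -3/8
G(RBBRB) = { -1; -1/2; -3/8 | -1/4; 0 } → -5/16
G(RBBRBR) = { -1; -1/2; -3/8 | -5/16; -1/4; 0 } → -11/32
G(RBBRBRR) = { -1; -1/2; -3/8 | -11/32; -5/16; -1/4; 0 } → -23/64
G(RBBRBRRR) = { -1; -1/2; -3/8 | -23/64; -11/32; -5/16; -1/4; 0 } → -47/128
G(RBBRBRRRR) = { -1; -1/2; -3/8 | -47/128; -23/64; -11/32; -5/16; -1/4; 0 } → -95/256
G(RBBRBRRRRR) = { -1; -1/2; -3/8 | -95/256; -47/128; -23/64; -11/32; -5/16; -1/4; 0 } → -191/512
G(RBBRBRRRRRB) = { -1; -1/2; -3/8; -191/512 | -95/256; -47/128; -23/64; -11/32; -5/16; -1/4; 0 } → -381/1024
G(RBBRBRRRRRBR) = { -1; -1/2; -3/8; -191/512 | -381/1024; -95/256; -47/128; -23/64; -11/32; -5/16; -1/4; 0 } → -763/2048
G(RBBRBRRRRRBRR) = { -1; -1/2; -3/8; -191/512 | -763/2048; -381/1024; -95/256; -47/128; -23/64; -11/32; -5/16; -1/4; 0 } → -1527/4096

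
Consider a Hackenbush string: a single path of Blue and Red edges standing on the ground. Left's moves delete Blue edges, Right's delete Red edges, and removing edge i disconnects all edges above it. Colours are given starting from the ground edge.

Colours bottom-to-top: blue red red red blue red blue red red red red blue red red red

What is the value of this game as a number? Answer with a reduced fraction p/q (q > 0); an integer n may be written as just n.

Recurse on prefixes of the 15-edge string blue red red red blue red blue red red red red blue red red red:
edge 1 of 15 (blue): { 0 | · } — 1
edge 2 of 15 (red): { 0 | 1 } — 1/2
edge 3 of 15 (red): { 0 | 1/2, 1 } — 1/4
edge 4 of 15 (red): { 0 | 1/4, 1/2, 1 } — 1/8
edge 5 of 15 (blue): { 0, 1/8 | 1/4, 1/2, 1 } — 3/16
edge 6 of 15 (red): { 0, 1/8 | 3/16, 1/4, 1/2, 1 } — 5/32
edge 7 of 15 (blue): { 0, 1/8, 5/32 | 3/16, 1/4, 1/2, 1 } — 11/64
edge 8 of 15 (red): { 0, 1/8, 5/32 | 11/64, 3/16, 1/4, 1/2, 1 } — 21/128
edge 9 of 15 (red): { 0, 1/8, 5/32 | 21/128, 11/64, 3/16, 1/4, 1/2, 1 } — 41/256
edge 10 of 15 (red): { 0, 1/8, 5/32 | 41/256, 21/128, 11/64, 3/16, 1/4, 1/2, 1 } — 81/512
edge 11 of 15 (red): { 0, 1/8, 5/32 | 81/512, 41/256, 21/128, 11/64, 3/16, 1/4, 1/2, 1 } — 161/1024
edge 12 of 15 (blue): { 0, 1/8, 5/32, 161/1024 | 81/512, 41/256, 21/128, 11/64, 3/16, 1/4, 1/2, 1 } — 323/2048
edge 13 of 15 (red): { 0, 1/8, 5/32, 161/1024 | 323/2048, 81/512, 41/256, 21/128, 11/64, 3/16, 1/4, 1/2, 1 } — 645/4096
edge 14 of 15 (red): { 0, 1/8, 5/32, 161/1024 | 645/4096, 323/2048, 81/512, 41/256, 21/128, 11/64, 3/16, 1/4, 1/2, 1 } — 1289/8192
edge 15 of 15 (red): { 0, 1/8, 5/32, 161/1024 | 1289/8192, 645/4096, 323/2048, 81/512, 41/256, 21/128, 11/64, 3/16, 1/4, 1/2, 1 } — 2577/16384

2577/16384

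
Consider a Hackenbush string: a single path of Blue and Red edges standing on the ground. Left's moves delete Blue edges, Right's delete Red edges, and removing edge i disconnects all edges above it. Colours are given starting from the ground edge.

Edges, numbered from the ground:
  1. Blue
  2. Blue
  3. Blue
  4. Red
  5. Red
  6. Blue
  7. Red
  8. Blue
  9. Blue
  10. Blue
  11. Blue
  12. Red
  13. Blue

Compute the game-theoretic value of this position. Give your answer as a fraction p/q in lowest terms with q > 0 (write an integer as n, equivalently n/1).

2427/1024

step 1: add Blue to get B; options L={ 0 } R={ ∅ } so 1
step 2: add Blue to get BB; options L={ 0,1 } R={ ∅ } so 2
step 3: add Blue to get BBB; options L={ 0,1,2 } R={ ∅ } so 3
step 4: add Red to get BBBR; options L={ 0,1,2 } R={ 3 } so 5/2
step 5: add Red to get BBBRR; options L={ 0,1,2 } R={ 5/2,3 } so 9/4
step 6: add Blue to get BBBRRB; options L={ 0,1,2,9/4 } R={ 5/2,3 } so 19/8
step 7: add Red to get BBBRRBR; options L={ 0,1,2,9/4 } R={ 19/8,5/2,3 } so 37/16
step 8: add Blue to get BBBRRBRB; options L={ 0,1,2,9/4,37/16 } R={ 19/8,5/2,3 } so 75/32
step 9: add Blue to get BBBRRBRBB; options L={ 0,1,2,9/4,37/16,75/32 } R={ 19/8,5/2,3 } so 151/64
step 10: add Blue to get BBBRRBRBBB; options L={ 0,1,2,9/4,37/16,75/32,151/64 } R={ 19/8,5/2,3 } so 303/128
step 11: add Blue to get BBBRRBRBBBB; options L={ 0,1,2,9/4,37/16,75/32,151/64,303/128 } R={ 19/8,5/2,3 } so 607/256
step 12: add Red to get BBBRRBRBBBBR; options L={ 0,1,2,9/4,37/16,75/32,151/64,303/128 } R={ 607/256,19/8,5/2,3 } so 1213/512
step 13: add Blue to get BBBRRBRBBBBRB; options L={ 0,1,2,9/4,37/16,75/32,151/64,303/128,1213/512 } R={ 607/256,19/8,5/2,3 } so 2427/1024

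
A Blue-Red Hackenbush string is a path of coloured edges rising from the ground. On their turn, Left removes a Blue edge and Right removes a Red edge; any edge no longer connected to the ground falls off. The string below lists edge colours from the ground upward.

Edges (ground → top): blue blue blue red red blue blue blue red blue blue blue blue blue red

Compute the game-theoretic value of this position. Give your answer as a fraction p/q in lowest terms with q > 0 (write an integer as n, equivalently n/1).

10109/4096

1 of 15 · b · max L 0 · min R +∞ = 1
2 of 15 · bb · max L 1 · min R +∞ = 2
3 of 15 · bbb · max L 2 · min R +∞ = 3
4 of 15 · bbbr · max L 2 · min R 3 = 5/2
5 of 15 · bbbrr · max L 2 · min R 5/2 = 9/4
6 of 15 · bbbrrb · max L 9/4 · min R 5/2 = 19/8
7 of 15 · bbbrrbb · max L 19/8 · min R 5/2 = 39/16
8 of 15 · bbbrrbbb · max L 39/16 · min R 5/2 = 79/32
9 of 15 · bbbrrbbbr · max L 39/16 · min R 79/32 = 157/64
10 of 15 · bbbrrbbbrb · max L 157/64 · min R 79/32 = 315/128
11 of 15 · bbbrrbbbrbb · max L 315/128 · min R 79/32 = 631/256
12 of 15 · bbbrrbbbrbbb · max L 631/256 · min R 79/32 = 1263/512
13 of 15 · bbbrrbbbrbbbb · max L 1263/512 · min R 79/32 = 2527/1024
14 of 15 · bbbrrbbbrbbbbb · max L 2527/1024 · min R 79/32 = 5055/2048
15 of 15 · bbbrrbbbrbbbbbr · max L 2527/1024 · min R 5055/2048 = 10109/4096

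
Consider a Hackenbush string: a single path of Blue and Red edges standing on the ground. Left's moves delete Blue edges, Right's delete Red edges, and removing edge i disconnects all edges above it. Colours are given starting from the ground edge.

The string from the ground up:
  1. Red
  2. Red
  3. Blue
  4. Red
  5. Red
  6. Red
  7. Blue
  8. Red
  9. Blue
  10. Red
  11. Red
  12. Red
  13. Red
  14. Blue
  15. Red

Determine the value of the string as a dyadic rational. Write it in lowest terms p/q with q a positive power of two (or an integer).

-15739/8192

G(R) = { · | 0 } → -1
G(RR) = { · | -1, 0 } → -2
G(RRB) = { -2 | -1, 0 } → -3/2
G(RRBR) = { -2 | -3/2, -1, 0 } → -7/4
G(RRBRR) = { -2 | -7/4, -3/2, -1, 0 } → -15/8
G(RRBRRR) = { -2 | -15/8, -7/4, -3/2, -1, 0 } → -31/16
G(RRBRRRB) = { -2, -31/16 | -15/8, -7/4, -3/2, -1, 0 } → -61/32
G(RRBRRRBR) = { -2, -31/16 | -61/32, -15/8, -7/4, -3/2, -1, 0 } → -123/64
G(RRBRRRBRB) = { -2, -31/16, -123/64 | -61/32, -15/8, -7/4, -3/2, -1, 0 } → -245/128
G(RRBRRRBRBR) = { -2, -31/16, -123/64 | -245/128, -61/32, -15/8, -7/4, -3/2, -1, 0 } → -491/256
G(RRBRRRBRBRR) = { -2, -31/16, -123/64 | -491/256, -245/128, -61/32, -15/8, -7/4, -3/2, -1, 0 } → -983/512
G(RRBRRRBRBRRR) = { -2, -31/16, -123/64 | -983/512, -491/256, -245/128, -61/32, -15/8, -7/4, -3/2, -1, 0 } → -1967/1024
G(RRBRRRBRBRRRR) = { -2, -31/16, -123/64 | -1967/1024, -983/512, -491/256, -245/128, -61/32, -15/8, -7/4, -3/2, -1, 0 } → -3935/2048
G(RRBRRRBRBRRRRB) = { -2, -31/16, -123/64, -3935/2048 | -1967/1024, -983/512, -491/256, -245/128, -61/32, -15/8, -7/4, -3/2, -1, 0 } → -7869/4096
G(RRBRRRBRBRRRRBR) = { -2, -31/16, -123/64, -3935/2048 | -7869/4096, -1967/1024, -983/512, -491/256, -245/128, -61/32, -15/8, -7/4, -3/2, -1, 0 } → -15739/8192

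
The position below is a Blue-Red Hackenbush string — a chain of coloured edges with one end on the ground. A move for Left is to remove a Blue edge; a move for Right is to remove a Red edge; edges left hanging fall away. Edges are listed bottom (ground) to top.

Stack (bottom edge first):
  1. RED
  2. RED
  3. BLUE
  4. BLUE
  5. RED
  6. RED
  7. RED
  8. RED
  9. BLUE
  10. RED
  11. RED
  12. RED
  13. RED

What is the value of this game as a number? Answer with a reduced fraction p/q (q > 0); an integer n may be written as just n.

v(R) = { — | 0 } -> -1
v(RR) = { — | -1 0 } -> -2
v(RRB) = { -2 | -1 0 } -> -3/2
v(RRBB) = { -2 -3/2 | -1 0 } -> -5/4
v(RRBBR) = { -2 -3/2 | -5/4 -1 0 } -> -11/8
v(RRBBRR) = { -2 -3/2 | -11/8 -5/4 -1 0 } -> -23/16
v(RRBBRRR) = { -2 -3/2 | -23/16 -11/8 -5/4 -1 0 } -> -47/32
v(RRBBRRRR) = { -2 -3/2 | -47/32 -23/16 -11/8 -5/4 -1 0 } -> -95/64
v(RRBBRRRRB) = { -2 -3/2 -95/64 | -47/32 -23/16 -11/8 -5/4 -1 0 } -> -189/128
v(RRBBRRRRBR) = { -2 -3/2 -95/64 | -189/128 -47/32 -23/16 -11/8 -5/4 -1 0 } -> -379/256
v(RRBBRRRRBRR) = { -2 -3/2 -95/64 | -379/256 -189/128 -47/32 -23/16 -11/8 -5/4 -1 0 } -> -759/512
v(RRBBRRRRBRRR) = { -2 -3/2 -95/64 | -759/512 -379/256 -189/128 -47/32 -23/16 -11/8 -5/4 -1 0 } -> -1519/1024
v(RRBBRRRRBRRRR) = { -2 -3/2 -95/64 | -1519/1024 -759/512 -379/256 -189/128 -47/32 -23/16 -11/8 -5/4 -1 0 } -> -3039/2048

-3039/2048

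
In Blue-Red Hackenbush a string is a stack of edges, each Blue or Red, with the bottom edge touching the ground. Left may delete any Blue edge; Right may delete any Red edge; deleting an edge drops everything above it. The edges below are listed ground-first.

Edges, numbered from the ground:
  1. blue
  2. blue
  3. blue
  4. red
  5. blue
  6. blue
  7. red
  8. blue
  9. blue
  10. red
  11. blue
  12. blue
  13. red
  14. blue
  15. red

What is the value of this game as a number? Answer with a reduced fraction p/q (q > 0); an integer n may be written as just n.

Recurse on prefixes of the 15-edge string blue blue blue red blue blue red blue blue red blue blue red blue red:
1 of 15 · b · max L 0 · min R +∞ => 1
2 of 15 · bb · max L 1 · min R +∞ => 2
3 of 15 · bbb · max L 2 · min R +∞ => 3
4 of 15 · bbbr · max L 2 · min R 3 => 5/2
5 of 15 · bbbrb · max L 5/2 · min R 3 => 11/4
6 of 15 · bbbrbb · max L 11/4 · min R 3 => 23/8
7 of 15 · bbbrbbr · max L 11/4 · min R 23/8 => 45/16
8 of 15 · bbbrbbrb · max L 45/16 · min R 23/8 => 91/32
9 of 15 · bbbrbbrbb · max L 91/32 · min R 23/8 => 183/64
10 of 15 · bbbrbbrbbr · max L 91/32 · min R 183/64 => 365/128
11 of 15 · bbbrbbrbbrb · max L 365/128 · min R 183/64 => 731/256
12 of 15 · bbbrbbrbbrbb · max L 731/256 · min R 183/64 => 1463/512
13 of 15 · bbbrbbrbbrbbr · max L 731/256 · min R 1463/512 => 2925/1024
14 of 15 · bbbrbbrbbrbbrb · max L 2925/1024 · min R 1463/512 => 5851/2048
15 of 15 · bbbrbbrbbrbbrbr · max L 2925/1024 · min R 5851/2048 => 11701/4096

11701/4096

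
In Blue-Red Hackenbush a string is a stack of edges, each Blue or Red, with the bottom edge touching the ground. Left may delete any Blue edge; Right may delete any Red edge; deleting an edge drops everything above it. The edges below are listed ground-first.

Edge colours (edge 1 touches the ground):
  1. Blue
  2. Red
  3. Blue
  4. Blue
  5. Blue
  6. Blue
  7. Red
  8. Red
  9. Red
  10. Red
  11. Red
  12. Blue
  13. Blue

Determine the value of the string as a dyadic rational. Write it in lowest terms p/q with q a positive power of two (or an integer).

3847/4096

G_1 [B]  L=[0]  R=[∅]  → 1
G_2 [BR]  L=[0]  R=[1]  → 1/2
G_3 [BRB]  L=[0, 1/2]  R=[1]  → 3/4
G_4 [BRBB]  L=[0, 1/2, 3/4]  R=[1]  → 7/8
G_5 [BRBBB]  L=[0, 1/2, 3/4, 7/8]  R=[1]  → 15/16
G_6 [BRBBBB]  L=[0, 1/2, 3/4, 7/8, 15/16]  R=[1]  → 31/32
G_7 [BRBBBBR]  L=[0, 1/2, 3/4, 7/8, 15/16]  R=[31/32, 1]  → 61/64
G_8 [BRBBBBRR]  L=[0, 1/2, 3/4, 7/8, 15/16]  R=[61/64, 31/32, 1]  → 121/128
G_9 [BRBBBBRRR]  L=[0, 1/2, 3/4, 7/8, 15/16]  R=[121/128, 61/64, 31/32, 1]  → 241/256
G_10 [BRBBBBRRRR]  L=[0, 1/2, 3/4, 7/8, 15/16]  R=[241/256, 121/128, 61/64, 31/32, 1]  → 481/512
G_11 [BRBBBBRRRRR]  L=[0, 1/2, 3/4, 7/8, 15/16]  R=[481/512, 241/256, 121/128, 61/64, 31/32, 1]  → 961/1024
G_12 [BRBBBBRRRRRB]  L=[0, 1/2, 3/4, 7/8, 15/16, 961/1024]  R=[481/512, 241/256, 121/128, 61/64, 31/32, 1]  → 1923/2048
G_13 [BRBBBBRRRRRBB]  L=[0, 1/2, 3/4, 7/8, 15/16, 961/1024, 1923/2048]  R=[481/512, 241/256, 121/128, 61/64, 31/32, 1]  → 3847/4096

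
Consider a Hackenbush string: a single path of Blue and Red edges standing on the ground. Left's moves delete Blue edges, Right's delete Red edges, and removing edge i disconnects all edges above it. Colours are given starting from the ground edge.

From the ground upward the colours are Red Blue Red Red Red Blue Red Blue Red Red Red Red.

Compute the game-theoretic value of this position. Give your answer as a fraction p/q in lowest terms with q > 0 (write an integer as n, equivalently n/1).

-1887/2048

R: Left { none }, Right { 0 } => simplest -1
RB: Left { -1 }, Right { 0 } => simplest -1/2
RBR: Left { -1 }, Right { -1/2,0 } => simplest -3/4
RBRR: Left { -1 }, Right { -3/4,-1/2,0 } => simplest -7/8
RBRRR: Left { -1 }, Right { -7/8,-3/4,-1/2,0 } => simplest -15/16
RBRRRB: Left { -1,-15/16 }, Right { -7/8,-3/4,-1/2,0 } => simplest -29/32
RBRRRBR: Left { -1,-15/16 }, Right { -29/32,-7/8,-3/4,-1/2,0 } => simplest -59/64
RBRRRBRB: Left { -1,-15/16,-59/64 }, Right { -29/32,-7/8,-3/4,-1/2,0 } => simplest -117/128
RBRRRBRBR: Left { -1,-15/16,-59/64 }, Right { -117/128,-29/32,-7/8,-3/4,-1/2,0 } => simplest -235/256
RBRRRBRBRR: Left { -1,-15/16,-59/64 }, Right { -235/256,-117/128,-29/32,-7/8,-3/4,-1/2,0 } => simplest -471/512
RBRRRBRBRRR: Left { -1,-15/16,-59/64 }, Right { -471/512,-235/256,-117/128,-29/32,-7/8,-3/4,-1/2,0 } => simplest -943/1024
RBRRRBRBRRRR: Left { -1,-15/16,-59/64 }, Right { -943/1024,-471/512,-235/256,-117/128,-29/32,-7/8,-3/4,-1/2,0 } => simplest -1887/2048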